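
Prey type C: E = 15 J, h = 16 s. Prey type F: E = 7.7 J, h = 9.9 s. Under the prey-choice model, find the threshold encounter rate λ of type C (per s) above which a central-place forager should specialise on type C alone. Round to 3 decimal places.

Drop type F once their profitability E₂/h₂ falls below the rate achievable on type C alone: E₂/h₂ = λE₁/(1 + λh₁).
Solve for λ: λE₁h₂ = E₂(1 + λh₁) → λ(E₁h₂ − E₂h₁) = E₂ → λ = E₂/(E₁h₂ − E₂h₁).
λ = 7.7/(15×9.9 − 7.7×16) = 7.7/25.3 = 0.3043 per s.

0.304 per s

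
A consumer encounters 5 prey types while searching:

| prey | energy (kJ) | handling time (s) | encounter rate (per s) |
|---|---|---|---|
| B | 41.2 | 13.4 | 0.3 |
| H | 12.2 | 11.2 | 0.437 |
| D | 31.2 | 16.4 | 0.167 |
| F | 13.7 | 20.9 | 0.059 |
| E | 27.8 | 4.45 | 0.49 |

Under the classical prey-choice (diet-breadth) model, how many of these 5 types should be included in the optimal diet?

1

Profitabilities (E/h, kJ/s): E 6.25, B 3.07, D 1.9, H 1.09, F 0.656. Add prey in this order while the next type's profitability exceeds the intake rate on those already taken.
Rate on top 1: 4.283. B: 3.07 < 4.283 → exclude; stop.
Optimal diet: E — 1 of 5 types.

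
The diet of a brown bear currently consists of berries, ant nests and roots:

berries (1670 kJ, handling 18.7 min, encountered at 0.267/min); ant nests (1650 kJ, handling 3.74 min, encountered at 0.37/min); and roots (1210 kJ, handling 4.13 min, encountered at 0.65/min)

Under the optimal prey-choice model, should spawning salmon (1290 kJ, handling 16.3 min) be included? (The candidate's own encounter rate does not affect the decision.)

Current rate: (0.267×1670 + 0.37×1650 + 0.65×1210)/(1 + 0.267×18.7 + 0.37×3.74 + 0.65×4.13) = 183.2 kJ/min.
spawning salmon: E/h = 1290/16.3 = 79.14 kJ/min.
79.14 < 183.2, so adding spawning salmon would lower the average — exclude it.

No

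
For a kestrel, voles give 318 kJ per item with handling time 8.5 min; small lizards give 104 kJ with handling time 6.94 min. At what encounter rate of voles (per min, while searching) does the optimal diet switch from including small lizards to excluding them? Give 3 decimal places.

0.079 per min

Drop small lizards once their profitability E₂/h₂ falls below the rate achievable on voles alone: E₂/h₂ = λE₁/(1 + λh₁).
Solve for λ: λE₁h₂ = E₂(1 + λh₁) → λ(E₁h₂ − E₂h₁) = E₂ → λ = E₂/(E₁h₂ − E₂h₁).
λ = 104/(318×6.94 − 104×8.5) = 104/1323 = 0.07861 per min.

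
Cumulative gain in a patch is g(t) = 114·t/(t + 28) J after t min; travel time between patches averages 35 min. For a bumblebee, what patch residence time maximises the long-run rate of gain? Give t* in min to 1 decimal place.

Optimal t* satisfies g'(t*) = g(t*)/(T + t*).
g'(t) = 114·28/(t + 28)². Setting 114·28/(t+28)² = 114t/[(t+28)(35+t)] gives 28(35+t) = t(t+28), so t² = 28×35 = 980.
t* = √980 = 31.3 min.

31.3 min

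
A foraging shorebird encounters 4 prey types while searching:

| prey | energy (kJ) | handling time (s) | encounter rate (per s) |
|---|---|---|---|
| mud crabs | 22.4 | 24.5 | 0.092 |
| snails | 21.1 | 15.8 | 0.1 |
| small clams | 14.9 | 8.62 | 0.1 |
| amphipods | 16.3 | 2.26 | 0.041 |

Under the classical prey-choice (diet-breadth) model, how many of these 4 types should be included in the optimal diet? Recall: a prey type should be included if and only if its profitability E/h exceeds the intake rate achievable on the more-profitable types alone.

3

Rank by E/h (kJ/s): amphipods 7.21, small clams 1.73, snails 1.34, mud crabs 0.914. Include each in turn until the next type's E/h falls below the running intake rate.
Rate on top 1: 0.6116. small clams: 1.73 > 0.6116 → include.
Rate on top 2: 1.104. snails: 1.34 > 1.104 → include.
Rate on top 3: 1.208. mud crabs: 0.914 < 1.208 → exclude; stop.
Optimal diet: amphipods, small clams, snails — 3 of 4 types.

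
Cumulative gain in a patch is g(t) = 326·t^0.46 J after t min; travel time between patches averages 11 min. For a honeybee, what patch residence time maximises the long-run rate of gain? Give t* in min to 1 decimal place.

9.4 min

By the marginal value theorem, leave when the instantaneous gain rate g'(t) equals the habitat-wide average g(t)/(T + t).
g'(t) = 0.46·326·t^-0.54. Setting 0.46·326·t^-0.54 = 326·t^0.46/(11+t) gives 0.46(11+t) = t, so 0.54·t = 0.46×11.
t* = 0.46×11/0.54 = 9.37 min.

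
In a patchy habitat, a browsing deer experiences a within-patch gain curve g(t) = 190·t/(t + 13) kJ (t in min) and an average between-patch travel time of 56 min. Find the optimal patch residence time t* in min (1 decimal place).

27.0 min

Maximise g(t)/(T+t): set derivative to zero → g'(t)(T+t) = g(t).
g'(t) = 190·13/(t + 13)². Setting 190·13/(t+13)² = 190t/[(t+13)(56+t)] gives 13(56+t) = t(t+13), so t² = 13×56 = 728.
t* = √728 = 26.98 min.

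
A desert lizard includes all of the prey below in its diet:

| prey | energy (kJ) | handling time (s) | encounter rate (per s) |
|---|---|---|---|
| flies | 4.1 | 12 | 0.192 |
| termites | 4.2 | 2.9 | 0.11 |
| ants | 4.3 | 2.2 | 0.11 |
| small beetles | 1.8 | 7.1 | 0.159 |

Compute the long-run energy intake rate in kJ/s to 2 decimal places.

0.40 kJ/s

Energy encountered per unit search time: 0.192×4.1 + 0.11×4.2 + 0.11×4.3 + 0.159×1.8 = 2.008 kJ/s.
Handling time per unit search time: 0.192×12 + 0.11×2.9 + 0.11×2.2 + 0.159×7.1 = 3.994.
Rate = 2.008/(1 + 3.994) = 0.4022 kJ/s.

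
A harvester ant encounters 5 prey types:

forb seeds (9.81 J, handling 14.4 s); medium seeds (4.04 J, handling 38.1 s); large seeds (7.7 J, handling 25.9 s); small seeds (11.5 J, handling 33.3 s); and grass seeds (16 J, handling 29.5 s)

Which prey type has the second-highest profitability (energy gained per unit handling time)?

Profitability E/h (J/s): forb seeds = 9.81/14.4 = 0.681, medium seeds = 4.04/38.1 = 0.106, large seeds = 7.7/25.9 = 0.297, small seeds = 11.5/33.3 = 0.345, grass seeds = 16/29.5 = 0.542.
Ranked: forb seeds > grass seeds > small seeds > large seeds > medium seeds.

grass seeds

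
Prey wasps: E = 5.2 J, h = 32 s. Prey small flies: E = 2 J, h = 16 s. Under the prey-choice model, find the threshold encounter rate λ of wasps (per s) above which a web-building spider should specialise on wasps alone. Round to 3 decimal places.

0.104 per s

At the threshold, the rate on wasps alone equals the profitability of small flies: λ·5.2/(1 + λ·32) = 2/16 = 0.125.
Rearranging, λ(5.2 − 0.125×32) = 0.125, so λ = 0.125/1.2 = 0.1042 per s.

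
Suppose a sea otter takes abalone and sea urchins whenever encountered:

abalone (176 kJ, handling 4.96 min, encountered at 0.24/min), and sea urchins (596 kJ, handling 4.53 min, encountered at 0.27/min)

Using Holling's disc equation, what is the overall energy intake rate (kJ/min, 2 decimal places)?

59.52 kJ/min

Energy encountered per unit search time: 0.24×176 + 0.27×596 = 203.2 kJ/min.
Handling time per unit search time: 0.24×4.96 + 0.27×4.53 = 2.413.
Rate = 203.2/(1 + 2.413) = 59.52 kJ/min.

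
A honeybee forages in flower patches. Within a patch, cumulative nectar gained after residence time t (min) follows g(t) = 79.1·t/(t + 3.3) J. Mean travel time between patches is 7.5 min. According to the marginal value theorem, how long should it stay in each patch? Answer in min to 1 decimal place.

Maximise g(t)/(T+t): set derivative to zero → g'(t)(T+t) = g(t).
g'(t) = 79.1·3.3/(t + 3.3)². Setting 79.1·3.3/(t+3.3)² = 79.1t/[(t+3.3)(7.5+t)] gives 3.3(7.5+t) = t(t+3.3), so t² = 3.3×7.5 = 24.75.
t* = √24.75 = 4.975 min.

5.0 min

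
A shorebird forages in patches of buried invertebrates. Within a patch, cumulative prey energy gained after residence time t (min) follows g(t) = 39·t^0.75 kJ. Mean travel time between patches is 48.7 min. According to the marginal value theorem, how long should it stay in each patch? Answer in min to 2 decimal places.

146.10 min

Maximise g(t)/(T+t): set derivative to zero → g'(t)(T+t) = g(t).
g'(t) = 0.75·39·t^-0.25. Setting 0.75·39·t^-0.25 = 39·t^0.75/(48.7+t) gives 0.75(48.7+t) = t, so 0.25·t = 0.75×48.7.
t* = 0.75×48.7/0.25 = 146.1 min.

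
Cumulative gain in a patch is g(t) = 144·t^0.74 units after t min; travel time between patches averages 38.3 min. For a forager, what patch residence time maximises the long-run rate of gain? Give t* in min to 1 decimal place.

109.0 min

By the marginal value theorem, leave when the instantaneous gain rate g'(t) equals the habitat-wide average g(t)/(T + t).
g'(t) = 0.74·144·t^-0.26. Setting 0.74·144·t^-0.26 = 144·t^0.74/(38.3+t) gives 0.74(38.3+t) = t, so 0.26·t = 0.74×38.3.
t* = 0.74×38.3/0.26 = 109 min.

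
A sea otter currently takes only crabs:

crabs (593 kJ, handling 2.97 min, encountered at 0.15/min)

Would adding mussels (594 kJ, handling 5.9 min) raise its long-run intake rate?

Intake rate on the current diet: R = (0.15×593) / (1 + 0.15×2.97) = 88.95/1.446 = 61.54 kJ/min.
Profitability of mussels: 594/5.9 = 100.7 kJ/min.
100.7 > 61.54, so adding mussels raises the average — include it.

Yes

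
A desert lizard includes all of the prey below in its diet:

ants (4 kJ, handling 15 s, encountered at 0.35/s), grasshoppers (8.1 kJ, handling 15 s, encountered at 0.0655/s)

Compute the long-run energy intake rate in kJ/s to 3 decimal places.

Energy encountered per unit search time: 0.35×4 + 0.0655×8.1 = 1.931 kJ/s.
Handling time per unit search time: 0.35×15 + 0.0655×15 = 6.232.
Rate = 1.931/(1 + 6.232) = 0.2669 kJ/s.

0.267 kJ/s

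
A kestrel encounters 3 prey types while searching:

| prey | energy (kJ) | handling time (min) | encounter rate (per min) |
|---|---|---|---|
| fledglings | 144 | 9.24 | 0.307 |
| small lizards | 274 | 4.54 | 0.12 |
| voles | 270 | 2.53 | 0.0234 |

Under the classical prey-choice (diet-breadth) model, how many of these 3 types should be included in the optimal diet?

2

Profitabilities (E/h, kJ/min): voles 107, small lizards 60.4, fledglings 15.6. Add prey in this order while the next type's profitability exceeds the intake rate on those already taken.
Rate on top 1: 5.965. small lizards: 60.4 > 5.965 → include.
Rate on top 2: 24.44. fledglings: 15.6 < 24.44 → exclude; stop.
Optimal diet: voles, small lizards — 2 of 3 types.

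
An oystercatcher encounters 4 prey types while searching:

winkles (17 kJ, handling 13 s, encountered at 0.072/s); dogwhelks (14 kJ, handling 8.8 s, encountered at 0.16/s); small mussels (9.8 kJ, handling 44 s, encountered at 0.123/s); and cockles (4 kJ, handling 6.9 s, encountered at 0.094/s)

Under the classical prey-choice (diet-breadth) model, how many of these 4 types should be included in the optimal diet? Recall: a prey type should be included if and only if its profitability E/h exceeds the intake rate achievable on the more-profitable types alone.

Rank by E/h (kJ/s): dogwhelks 1.59, winkles 1.31, cockles 0.58, small mussels 0.223. Include each in turn until the next type's E/h falls below the running intake rate.
Rate on top 1: 0.9302. winkles: 1.31 > 0.9302 → include.
Rate on top 2: 1.036. cockles: 0.58 < 1.036 → exclude; stop.
Optimal diet: dogwhelks, winkles — 2 of 4 types.

2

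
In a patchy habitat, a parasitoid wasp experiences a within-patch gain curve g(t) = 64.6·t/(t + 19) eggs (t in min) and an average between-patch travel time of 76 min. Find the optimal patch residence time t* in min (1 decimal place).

Maximise g(t)/(T+t): set derivative to zero → g'(t)(T+t) = g(t).
g'(t) = 64.6·19/(t + 19)². Setting 64.6·19/(t+19)² = 64.6t/[(t+19)(76+t)] gives 19(76+t) = t(t+19), so t² = 19×76 = 1444.
t* = √1444 = 38 min.

38.0 min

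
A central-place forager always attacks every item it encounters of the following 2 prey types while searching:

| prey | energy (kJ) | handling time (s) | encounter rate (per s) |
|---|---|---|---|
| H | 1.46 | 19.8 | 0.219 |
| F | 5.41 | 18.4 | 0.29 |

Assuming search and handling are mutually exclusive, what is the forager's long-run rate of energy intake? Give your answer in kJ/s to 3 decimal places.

0.177 kJ/s

R = Σλ_iE_i / (1 + Σλ_ih_i)
Numerator: 0.219×1.46 + 0.29×5.41 = 1.889
Denominator: 1 + 0.219×19.8 + 0.29×18.4 = 10.67
R = 1.889/10.67 = 0.177 kJ/s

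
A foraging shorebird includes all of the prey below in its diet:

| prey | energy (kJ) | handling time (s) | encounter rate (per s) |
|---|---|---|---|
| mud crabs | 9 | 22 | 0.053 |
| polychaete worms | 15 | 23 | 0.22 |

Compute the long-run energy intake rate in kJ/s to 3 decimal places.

R = Σλ_iE_i / (1 + Σλ_ih_i)
Numerator: 0.053×9 + 0.22×15 = 3.777
Denominator: 1 + 0.053×22 + 0.22×23 = 7.226
R = 3.777/7.226 = 0.5227 kJ/s

0.523 kJ/s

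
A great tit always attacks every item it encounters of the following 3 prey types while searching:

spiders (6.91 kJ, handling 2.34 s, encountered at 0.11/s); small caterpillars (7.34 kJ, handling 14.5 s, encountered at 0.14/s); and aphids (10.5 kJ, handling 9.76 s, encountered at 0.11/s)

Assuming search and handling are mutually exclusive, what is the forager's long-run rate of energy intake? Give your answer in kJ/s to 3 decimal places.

0.675 kJ/s

R = (0.11×6.91 + 0.14×7.34 + 0.11×10.5) / (1 + 0.11×2.34 + 0.14×14.5 + 0.11×9.76) = 2.943/4.361 = 0.6748 kJ/s.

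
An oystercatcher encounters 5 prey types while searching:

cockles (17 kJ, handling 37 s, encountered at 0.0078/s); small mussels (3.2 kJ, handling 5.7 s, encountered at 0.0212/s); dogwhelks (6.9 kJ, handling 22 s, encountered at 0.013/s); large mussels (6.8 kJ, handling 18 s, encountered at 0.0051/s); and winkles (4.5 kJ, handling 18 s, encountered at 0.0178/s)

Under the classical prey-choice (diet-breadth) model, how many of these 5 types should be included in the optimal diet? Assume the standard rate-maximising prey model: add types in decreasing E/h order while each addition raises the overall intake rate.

5

E/h in descending order: small mussels 0.561, cockles 0.459, large mussels 0.378, dogwhelks 0.314, winkles 0.25 kJ/s. The optimal diet is the largest prefix of this list for which every included type satisfies E_i/h_i > R on the types above it.
Rate on top 1: 0.06053. cockles: 0.459 > 0.06053 → include.
Rate on top 2: 0.1422. large mussels: 0.378 > 0.1422 → include.
Rate on top 3: 0.1566. dogwhelks: 0.314 > 0.1566 → include.
Rate on top 4: 0.1817. winkles: 0.25 > 0.1817 → include.
Optimal diet: small mussels, cockles, large mussels, dogwhelks, winkles — 5 of 5 types.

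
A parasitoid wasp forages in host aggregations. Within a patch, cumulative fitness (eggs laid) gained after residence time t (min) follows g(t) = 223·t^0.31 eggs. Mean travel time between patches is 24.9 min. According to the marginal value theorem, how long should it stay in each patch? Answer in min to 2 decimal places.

Optimal t* satisfies g'(t*) = g(t*)/(T + t*).
g'(t) = 0.31·223·t^-0.69. Setting 0.31·223·t^-0.69 = 223·t^0.31/(24.9+t) gives 0.31(24.9+t) = t, so 0.69·t = 0.31×24.9.
t* = 0.31×24.9/0.69 = 11.19 min.

11.19 min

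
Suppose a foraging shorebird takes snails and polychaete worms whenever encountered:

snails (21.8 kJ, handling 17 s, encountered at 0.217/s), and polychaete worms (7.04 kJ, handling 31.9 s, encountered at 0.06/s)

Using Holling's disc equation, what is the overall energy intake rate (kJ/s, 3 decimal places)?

R = (0.217×21.8 + 0.06×7.04) / (1 + 0.217×17 + 0.06×31.9) = 5.153/6.603 = 0.7804 kJ/s.

0.780 kJ/s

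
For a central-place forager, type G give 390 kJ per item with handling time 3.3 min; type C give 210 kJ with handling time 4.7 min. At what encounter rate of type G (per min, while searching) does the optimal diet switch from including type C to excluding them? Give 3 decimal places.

The zero-one rule: include type C iff E₂/h₂ > λE₁/(1+λh₁). Equality gives the switch point.
λE₁h₂ = E₂ + λE₂h₁ ⇒ λ = E₂/(E₁h₂ − E₂h₁) = 210/(1833 − 693) = 0.1842 per min.

0.184 per min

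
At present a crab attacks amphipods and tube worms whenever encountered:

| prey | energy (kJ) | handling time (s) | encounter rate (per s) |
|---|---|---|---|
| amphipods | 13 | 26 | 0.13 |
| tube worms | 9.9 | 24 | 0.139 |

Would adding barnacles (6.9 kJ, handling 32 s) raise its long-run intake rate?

Intake rate on the current diet: R = (0.13×13 + 0.139×9.9) / (1 + 0.13×26 + 0.139×24) = 3.066/7.716 = 0.3974 kJ/s.
barnacles: E/h = 6.9/32 = 0.2156 kJ/s.
0.2156 < 0.3974, so adding barnacles would lower the average — exclude it.

No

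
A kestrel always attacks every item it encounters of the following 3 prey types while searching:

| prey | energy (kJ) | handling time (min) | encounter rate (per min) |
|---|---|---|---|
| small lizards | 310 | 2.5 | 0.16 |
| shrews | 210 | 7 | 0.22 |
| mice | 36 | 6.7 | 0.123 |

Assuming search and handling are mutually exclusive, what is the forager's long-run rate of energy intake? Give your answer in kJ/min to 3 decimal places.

R = (0.16×310 + 0.22×210 + 0.123×36) / (1 + 0.16×2.5 + 0.22×7 + 0.123×6.7) = 100.2/3.764 = 26.63 kJ/min.

26.627 kJ/min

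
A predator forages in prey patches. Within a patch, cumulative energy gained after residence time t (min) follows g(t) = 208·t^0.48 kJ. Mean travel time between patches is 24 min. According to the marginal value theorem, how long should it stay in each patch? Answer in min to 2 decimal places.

22.15 min

Optimal t* satisfies g'(t*) = g(t*)/(T + t*).
g'(t) = 0.48·208·t^-0.52. Setting 0.48·208·t^-0.52 = 208·t^0.48/(24+t) gives 0.48(24+t) = t, so 0.52·t = 0.48×24.
t* = 0.48×24/0.52 = 22.15 min.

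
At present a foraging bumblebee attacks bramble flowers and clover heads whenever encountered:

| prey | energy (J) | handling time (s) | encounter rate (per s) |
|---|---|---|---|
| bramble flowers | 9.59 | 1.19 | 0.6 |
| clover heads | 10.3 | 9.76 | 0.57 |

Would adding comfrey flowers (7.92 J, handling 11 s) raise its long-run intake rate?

No

Current rate: (0.6×9.59 + 0.57×10.3)/(1 + 0.6×1.19 + 0.57×9.76) = 1.597 J/s.
Profitability of comfrey flowers: 7.92/11 = 0.72 J/s.
Since 0.72 < R, time spent handling comfrey flowers is better spent searching.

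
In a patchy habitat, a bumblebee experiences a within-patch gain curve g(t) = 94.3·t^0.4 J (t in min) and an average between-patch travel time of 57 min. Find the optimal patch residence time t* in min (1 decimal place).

38.0 min

By the marginal value theorem, leave when the instantaneous gain rate g'(t) equals the habitat-wide average g(t)/(T + t).
g'(t) = 0.4·94.3·t^-0.6. Setting 0.4·94.3·t^-0.6 = 94.3·t^0.4/(57+t) gives 0.4(57+t) = t, so 0.60·t = 0.4×57.
t* = 0.4×57/0.60 = 38 min.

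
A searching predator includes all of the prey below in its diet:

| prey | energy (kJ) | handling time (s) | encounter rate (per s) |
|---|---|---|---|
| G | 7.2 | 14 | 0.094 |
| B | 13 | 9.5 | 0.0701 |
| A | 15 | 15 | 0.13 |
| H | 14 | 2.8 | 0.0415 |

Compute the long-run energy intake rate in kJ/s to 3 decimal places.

0.816 kJ/s

R = (0.094×7.2 + 0.0701×13 + 0.13×15 + 0.0415×14) / (1 + 0.094×14 + 0.0701×9.5 + 0.13×15 + 0.0415×2.8) = 4.119/5.048 = 0.816 kJ/s.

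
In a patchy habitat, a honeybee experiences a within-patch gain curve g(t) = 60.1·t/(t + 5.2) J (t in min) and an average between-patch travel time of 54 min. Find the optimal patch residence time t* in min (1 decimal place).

16.8 min

By the marginal value theorem, leave when the instantaneous gain rate g'(t) equals the habitat-wide average g(t)/(T + t).
g'(t) = 60.1·5.2/(t + 5.2)². Setting 60.1·5.2/(t+5.2)² = 60.1t/[(t+5.2)(54+t)] gives 5.2(54+t) = t(t+5.2), so t² = 5.2×54 = 280.8.
t* = √280.8 = 16.76 min.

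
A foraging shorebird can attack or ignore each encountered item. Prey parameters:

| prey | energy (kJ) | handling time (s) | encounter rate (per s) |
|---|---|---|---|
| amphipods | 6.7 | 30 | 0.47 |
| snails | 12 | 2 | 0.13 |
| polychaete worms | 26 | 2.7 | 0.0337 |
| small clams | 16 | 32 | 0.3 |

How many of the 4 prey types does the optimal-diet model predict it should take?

Rank by E/h (kJ/s): polychaete worms 9.63, snails 6, small clams 0.5, amphipods 0.223. Include each in turn until the next type's E/h falls below the running intake rate.
Rate on top 1: 0.8031. snails: 6 > 0.8031 → include.
Rate on top 2: 1.803. small clams: 0.5 < 1.803 → exclude; stop.
Optimal diet: polychaete worms, snails — 2 of 4 types.

2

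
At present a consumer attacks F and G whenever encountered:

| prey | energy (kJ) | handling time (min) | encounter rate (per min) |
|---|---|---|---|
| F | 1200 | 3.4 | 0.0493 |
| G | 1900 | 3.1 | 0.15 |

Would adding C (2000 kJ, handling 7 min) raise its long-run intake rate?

Intake rate on the current diet: R = (0.0493×1200 + 0.15×1900) / (1 + 0.0493×3.4 + 0.15×3.1) = 344.2/1.633 = 210.8 kJ/min.
Profitability of C: 2000/7 = 285.7 kJ/min.
285.7 > 210.8, so adding C raises the average — include it.

Yes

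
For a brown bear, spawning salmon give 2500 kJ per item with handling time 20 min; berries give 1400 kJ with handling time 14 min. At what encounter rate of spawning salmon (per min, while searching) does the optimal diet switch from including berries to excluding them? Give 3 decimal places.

0.200 per min

At the threshold, the rate on spawning salmon alone equals the profitability of berries: λ·2500/(1 + λ·20) = 1400/14 = 100.
Rearranging, λ(2500 − 100×20) = 100, so λ = 100/500 = 0.2 per min.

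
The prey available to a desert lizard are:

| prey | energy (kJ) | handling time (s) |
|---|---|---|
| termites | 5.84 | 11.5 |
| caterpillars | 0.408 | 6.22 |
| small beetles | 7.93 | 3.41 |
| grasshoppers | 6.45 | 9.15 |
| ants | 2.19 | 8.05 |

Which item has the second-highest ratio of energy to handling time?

grasshoppers

In descending order of E/h:
small beetles: 7.93/3.41 = 2.33 kJ/s
grasshoppers: 6.45/9.15 = 0.705 kJ/s
termites: 5.84/11.5 = 0.508 kJ/s
ants: 2.19/8.05 = 0.272 kJ/s
caterpillars: 0.408/6.22 = 0.0656 kJ/s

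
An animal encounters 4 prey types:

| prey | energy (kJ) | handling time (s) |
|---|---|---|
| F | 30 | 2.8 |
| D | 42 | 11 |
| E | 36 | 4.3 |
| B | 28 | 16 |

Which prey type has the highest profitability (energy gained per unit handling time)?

F

In descending order of E/h:
F: 30/2.8 = 10.7 kJ/s
E: 36/4.3 = 8.37 kJ/s
D: 42/11 = 3.82 kJ/s
B: 28/16 = 1.75 kJ/s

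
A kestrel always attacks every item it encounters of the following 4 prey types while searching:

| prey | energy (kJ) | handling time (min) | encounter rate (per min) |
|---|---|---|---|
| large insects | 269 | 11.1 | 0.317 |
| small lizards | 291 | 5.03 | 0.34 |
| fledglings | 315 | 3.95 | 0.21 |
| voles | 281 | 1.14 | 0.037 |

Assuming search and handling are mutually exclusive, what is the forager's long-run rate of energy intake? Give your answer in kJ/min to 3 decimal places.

36.724 kJ/min

R = Σλ_iE_i / (1 + Σλ_ih_i)
Numerator: 0.317×269 + 0.34×291 + 0.21×315 + 0.037×281 = 260.8
Denominator: 1 + 0.317×11.1 + 0.34×5.03 + 0.21×3.95 + 0.037×1.14 = 7.101
R = 260.8/7.101 = 36.72 kJ/min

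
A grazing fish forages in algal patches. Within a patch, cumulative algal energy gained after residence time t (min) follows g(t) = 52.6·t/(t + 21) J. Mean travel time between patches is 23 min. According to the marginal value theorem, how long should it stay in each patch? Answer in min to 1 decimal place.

22.0 min

Optimal t* satisfies g'(t*) = g(t*)/(T + t*).
g'(t) = 52.6·21/(t + 21)². Setting 52.6·21/(t+21)² = 52.6t/[(t+21)(23+t)] gives 21(23+t) = t(t+21), so t² = 21×23 = 483.
t* = √483 = 21.98 min.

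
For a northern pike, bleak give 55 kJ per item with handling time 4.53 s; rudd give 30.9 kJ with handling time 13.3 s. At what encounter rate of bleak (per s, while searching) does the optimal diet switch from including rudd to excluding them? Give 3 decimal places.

At the threshold, the rate on bleak alone equals the profitability of rudd: λ·55/(1 + λ·4.53) = 30.9/13.3 = 2.323.
Rearranging, λ(55 − 2.323×4.53) = 2.323, so λ = 2.323/44.48 = 0.05224 per s.

0.052 per s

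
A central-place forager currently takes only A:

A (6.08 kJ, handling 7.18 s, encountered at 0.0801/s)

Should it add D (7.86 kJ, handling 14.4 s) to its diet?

Current rate: (0.0801×6.08)/(1 + 0.0801×7.18) = 0.3092 kJ/s.
Profitability of D: 7.86/14.4 = 0.5458 kJ/s.
0.5458 > 0.3092, so adding D raises the average — include it.

Yes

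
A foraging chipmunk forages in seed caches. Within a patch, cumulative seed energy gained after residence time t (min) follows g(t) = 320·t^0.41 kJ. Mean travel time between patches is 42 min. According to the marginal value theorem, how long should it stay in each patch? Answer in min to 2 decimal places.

29.19 min

Optimal t* satisfies g'(t*) = g(t*)/(T + t*).
g'(t) = 0.41·320·t^-0.59. Setting 0.41·320·t^-0.59 = 320·t^0.41/(42+t) gives 0.41(42+t) = t, so 0.59·t = 0.41×42.
t* = 0.41×42/0.59 = 29.19 min.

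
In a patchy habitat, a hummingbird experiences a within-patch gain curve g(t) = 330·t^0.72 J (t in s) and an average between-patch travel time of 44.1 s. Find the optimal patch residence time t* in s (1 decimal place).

Optimal t* satisfies g'(t*) = g(t*)/(T + t*).
g'(t) = 0.72·330·t^-0.28. Setting 0.72·330·t^-0.28 = 330·t^0.72/(44.1+t) gives 0.72(44.1+t) = t, so 0.28·t = 0.72×44.1.
t* = 0.72×44.1/0.28 = 113.4 s.

113.4 s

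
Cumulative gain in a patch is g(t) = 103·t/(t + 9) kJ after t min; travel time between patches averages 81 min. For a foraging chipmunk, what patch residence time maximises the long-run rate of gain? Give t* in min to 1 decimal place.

27.0 min

By the marginal value theorem, leave when the instantaneous gain rate g'(t) equals the habitat-wide average g(t)/(T + t).
g'(t) = 103·9/(t + 9)². Setting 103·9/(t+9)² = 103t/[(t+9)(81+t)] gives 9(81+t) = t(t+9), so t² = 9×81 = 729.
t* = √729 = 27 min.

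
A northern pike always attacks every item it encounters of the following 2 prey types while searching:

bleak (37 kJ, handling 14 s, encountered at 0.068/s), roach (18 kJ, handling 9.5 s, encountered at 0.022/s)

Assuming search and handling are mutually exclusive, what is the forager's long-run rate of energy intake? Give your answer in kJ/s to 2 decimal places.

1.35 kJ/s

Energy encountered per unit search time: 0.068×37 + 0.022×18 = 2.912 kJ/s.
Handling time per unit search time: 0.068×14 + 0.022×9.5 = 1.161.
Rate = 2.912/(1 + 1.161) = 1.348 kJ/s.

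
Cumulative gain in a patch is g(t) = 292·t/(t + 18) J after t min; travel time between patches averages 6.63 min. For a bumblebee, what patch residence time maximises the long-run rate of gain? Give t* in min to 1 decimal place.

10.9 min

Maximise g(t)/(T+t): set derivative to zero → g'(t)(T+t) = g(t).
g'(t) = 292·18/(t + 18)². Setting 292·18/(t+18)² = 292t/[(t+18)(6.63+t)] gives 18(6.63+t) = t(t+18), so t² = 18×6.63 = 119.3.
t* = √119.3 = 10.92 min.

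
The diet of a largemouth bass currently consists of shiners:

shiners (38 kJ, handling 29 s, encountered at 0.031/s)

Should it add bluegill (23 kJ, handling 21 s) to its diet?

On shiners alone, R = ΣλE/(1+Σλh) = 1.178/1.899 = 0.6203 kJ/s.
Profitability of bluegill: 23/21 = 1.095 kJ/s.
1.095 > 0.6203, so adding bluegill raises the average — include it.

Yes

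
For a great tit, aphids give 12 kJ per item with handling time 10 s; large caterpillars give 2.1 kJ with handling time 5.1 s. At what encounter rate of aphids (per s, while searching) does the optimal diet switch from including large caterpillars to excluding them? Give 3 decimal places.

0.052 per s

Drop large caterpillars once their profitability E₂/h₂ falls below the rate achievable on aphids alone: E₂/h₂ = λE₁/(1 + λh₁).
Solve for λ: λE₁h₂ = E₂(1 + λh₁) → λ(E₁h₂ − E₂h₁) = E₂ → λ = E₂/(E₁h₂ − E₂h₁).
λ = 2.1/(12×5.1 − 2.1×10) = 2.1/40.2 = 0.05224 per s.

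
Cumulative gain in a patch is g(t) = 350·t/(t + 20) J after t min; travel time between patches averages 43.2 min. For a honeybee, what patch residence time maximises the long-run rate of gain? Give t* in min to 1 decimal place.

Maximise g(t)/(T+t): set derivative to zero → g'(t)(T+t) = g(t).
g'(t) = 350·20/(t + 20)². Setting 350·20/(t+20)² = 350t/[(t+20)(43.2+t)] gives 20(43.2+t) = t(t+20), so t² = 20×43.2 = 864.
t* = √864 = 29.39 min.

29.4 min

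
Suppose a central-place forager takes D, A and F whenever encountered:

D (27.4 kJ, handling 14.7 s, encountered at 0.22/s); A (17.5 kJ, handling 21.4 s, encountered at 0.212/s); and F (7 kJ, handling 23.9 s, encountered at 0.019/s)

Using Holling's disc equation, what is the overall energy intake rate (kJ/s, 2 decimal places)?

Energy encountered per unit search time: 0.22×27.4 + 0.212×17.5 + 0.019×7 = 9.871 kJ/s.
Handling time per unit search time: 0.22×14.7 + 0.212×21.4 + 0.019×23.9 = 8.225.
Rate = 9.871/(1 + 8.225) = 1.07 kJ/s.

1.07 kJ/s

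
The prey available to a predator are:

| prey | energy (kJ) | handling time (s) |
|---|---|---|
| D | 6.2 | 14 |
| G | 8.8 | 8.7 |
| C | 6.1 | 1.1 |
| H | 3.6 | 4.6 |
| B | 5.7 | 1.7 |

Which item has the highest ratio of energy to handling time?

In descending order of E/h:
C: 6.1/1.1 = 5.55 kJ/s
B: 5.7/1.7 = 3.35 kJ/s
G: 8.8/8.7 = 1.01 kJ/s
H: 3.6/4.6 = 0.783 kJ/s
D: 6.2/14 = 0.443 kJ/s

C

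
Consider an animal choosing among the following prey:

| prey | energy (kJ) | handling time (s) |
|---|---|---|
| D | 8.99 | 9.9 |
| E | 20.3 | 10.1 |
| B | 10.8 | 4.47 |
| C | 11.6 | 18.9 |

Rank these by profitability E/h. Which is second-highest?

E

Profitability E/h (kJ/s): D = 8.99/9.9 = 0.908, E = 20.3/10.1 = 2.01, B = 10.8/4.47 = 2.42, C = 11.6/18.9 = 0.614.
Ranked: B > E > D > C.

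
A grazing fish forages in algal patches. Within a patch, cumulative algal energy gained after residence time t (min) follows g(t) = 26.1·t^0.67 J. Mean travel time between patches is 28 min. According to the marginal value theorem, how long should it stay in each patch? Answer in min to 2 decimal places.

56.85 min

Optimal t* satisfies g'(t*) = g(t*)/(T + t*).
g'(t) = 0.67·26.1·t^-0.33. Setting 0.67·26.1·t^-0.33 = 26.1·t^0.67/(28+t) gives 0.67(28+t) = t, so 0.33·t = 0.67×28.
t* = 0.67×28/0.33 = 56.85 min.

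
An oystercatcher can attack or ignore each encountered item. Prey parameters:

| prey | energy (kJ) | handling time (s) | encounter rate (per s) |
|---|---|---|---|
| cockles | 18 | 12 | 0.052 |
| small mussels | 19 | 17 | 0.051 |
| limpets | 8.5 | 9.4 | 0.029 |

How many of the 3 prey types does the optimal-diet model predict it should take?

Profitabilities (E/h, kJ/s): cockles 1.5, small mussels 1.12, limpets 0.904. Add prey in this order while the next type's profitability exceeds the intake rate on those already taken.
Rate on top 1: 0.5764. small mussels: 1.12 > 0.5764 → include.
Rate on top 2: 0.7648. limpets: 0.904 > 0.7648 → include.
Optimal diet: cockles, small mussels, limpets — 3 of 3 types.

3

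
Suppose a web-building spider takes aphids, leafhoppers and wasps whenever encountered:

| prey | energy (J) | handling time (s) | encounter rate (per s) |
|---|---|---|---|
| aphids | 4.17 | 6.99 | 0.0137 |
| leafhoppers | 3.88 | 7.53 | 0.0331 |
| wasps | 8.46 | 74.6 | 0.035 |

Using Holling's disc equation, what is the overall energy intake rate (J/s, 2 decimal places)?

0.12 J/s

Energy encountered per unit search time: 0.0137×4.17 + 0.0331×3.88 + 0.035×8.46 = 0.4817 J/s.
Handling time per unit search time: 0.0137×6.99 + 0.0331×7.53 + 0.035×74.6 = 2.956.
Rate = 0.4817/(1 + 2.956) = 0.1218 J/s.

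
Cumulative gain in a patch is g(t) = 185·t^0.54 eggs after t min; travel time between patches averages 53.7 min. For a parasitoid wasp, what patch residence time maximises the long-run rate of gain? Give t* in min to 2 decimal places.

By the marginal value theorem, leave when the instantaneous gain rate g'(t) equals the habitat-wide average g(t)/(T + t).
g'(t) = 0.54·185·t^-0.46. Setting 0.54·185·t^-0.46 = 185·t^0.54/(53.7+t) gives 0.54(53.7+t) = t, so 0.46·t = 0.54×53.7.
t* = 0.54×53.7/0.46 = 63.04 min.

63.04 min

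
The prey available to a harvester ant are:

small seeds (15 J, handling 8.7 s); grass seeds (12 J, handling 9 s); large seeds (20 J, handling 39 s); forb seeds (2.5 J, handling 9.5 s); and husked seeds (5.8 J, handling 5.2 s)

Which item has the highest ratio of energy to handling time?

Profitability E/h (J/s): small seeds = 15/8.7 = 1.72, grass seeds = 12/9 = 1.33, large seeds = 20/39 = 0.513, forb seeds = 2.5/9.5 = 0.263, husked seeds = 5.8/5.2 = 1.12.
Ranked: small seeds > grass seeds > husked seeds > large seeds > forb seeds.

small seeds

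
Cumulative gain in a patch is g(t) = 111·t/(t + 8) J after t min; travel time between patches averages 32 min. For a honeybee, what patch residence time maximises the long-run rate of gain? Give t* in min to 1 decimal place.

Optimal t* satisfies g'(t*) = g(t*)/(T + t*).
g'(t) = 111·8/(t + 8)². Setting 111·8/(t+8)² = 111t/[(t+8)(32+t)] gives 8(32+t) = t(t+8), so t² = 8×32 = 256.
t* = √256 = 16 min.

16.0 min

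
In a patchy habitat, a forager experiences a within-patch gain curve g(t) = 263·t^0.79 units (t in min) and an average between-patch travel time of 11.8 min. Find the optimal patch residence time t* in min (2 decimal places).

Maximise g(t)/(T+t): set derivative to zero → g'(t)(T+t) = g(t).
g'(t) = 0.79·263·t^-0.21. Setting 0.79·263·t^-0.21 = 263·t^0.79/(11.8+t) gives 0.79(11.8+t) = t, so 0.21·t = 0.79×11.8.
t* = 0.79×11.8/0.21 = 44.39 min.

44.39 min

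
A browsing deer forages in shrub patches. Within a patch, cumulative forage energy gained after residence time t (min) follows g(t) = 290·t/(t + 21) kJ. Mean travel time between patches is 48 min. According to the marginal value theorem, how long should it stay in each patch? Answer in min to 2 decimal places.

31.75 min

By the marginal value theorem, leave when the instantaneous gain rate g'(t) equals the habitat-wide average g(t)/(T + t).
g'(t) = 290·21/(t + 21)². Setting 290·21/(t+21)² = 290t/[(t+21)(48+t)] gives 21(48+t) = t(t+21), so t² = 21×48 = 1008.
t* = √1008 = 31.75 min.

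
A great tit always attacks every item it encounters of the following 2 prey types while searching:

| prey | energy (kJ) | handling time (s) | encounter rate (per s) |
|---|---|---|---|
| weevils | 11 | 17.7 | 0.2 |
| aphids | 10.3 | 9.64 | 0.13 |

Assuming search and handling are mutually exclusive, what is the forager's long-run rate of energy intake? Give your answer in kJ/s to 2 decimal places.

R = Σλ_iE_i / (1 + Σλ_ih_i)
Numerator: 0.2×11 + 0.13×10.3 = 3.539
Denominator: 1 + 0.2×17.7 + 0.13×9.64 = 5.793
R = 3.539/5.793 = 0.6109 kJ/s

0.61 kJ/s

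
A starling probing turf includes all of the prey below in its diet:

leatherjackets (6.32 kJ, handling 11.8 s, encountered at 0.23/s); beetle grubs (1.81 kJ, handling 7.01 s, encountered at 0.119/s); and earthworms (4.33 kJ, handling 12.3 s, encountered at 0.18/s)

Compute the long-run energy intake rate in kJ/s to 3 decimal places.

0.362 kJ/s

R = Σλ_iE_i / (1 + Σλ_ih_i)
Numerator: 0.23×6.32 + 0.119×1.81 + 0.18×4.33 = 2.448
Denominator: 1 + 0.23×11.8 + 0.119×7.01 + 0.18×12.3 = 6.762
R = 2.448/6.762 = 0.3621 kJ/s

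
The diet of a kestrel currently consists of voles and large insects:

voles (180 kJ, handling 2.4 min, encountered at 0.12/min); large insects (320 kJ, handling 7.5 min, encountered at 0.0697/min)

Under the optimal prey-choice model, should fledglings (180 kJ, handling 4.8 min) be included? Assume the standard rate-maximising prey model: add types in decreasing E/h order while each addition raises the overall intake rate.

Intake rate on the current diet: R = (0.12×180 + 0.0697×320) / (1 + 0.12×2.4 + 0.0697×7.5) = 43.9/1.811 = 24.25 kJ/min.
fledglings: E/h = 180/4.8 = 37.5 kJ/min.
37.5 > 24.25, so adding fledglings raises the average — include it.

Yes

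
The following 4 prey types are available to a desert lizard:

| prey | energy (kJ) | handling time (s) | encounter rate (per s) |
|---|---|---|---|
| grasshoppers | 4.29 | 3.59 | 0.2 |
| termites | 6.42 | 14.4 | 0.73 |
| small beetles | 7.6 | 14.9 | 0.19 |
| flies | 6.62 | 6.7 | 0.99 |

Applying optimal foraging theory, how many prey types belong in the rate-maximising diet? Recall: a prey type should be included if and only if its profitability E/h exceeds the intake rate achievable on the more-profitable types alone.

Rank by E/h (kJ/s): grasshoppers 1.19, flies 0.988, small beetles 0.51, termites 0.446. Include each in turn until the next type's E/h falls below the running intake rate.
Rate on top 1: 0.4994. flies: 0.988 > 0.4994 → include.
Rate on top 2: 0.8875. small beetles: 0.51 < 0.8875 → exclude; stop.
Optimal diet: grasshoppers, flies — 2 of 4 types.

2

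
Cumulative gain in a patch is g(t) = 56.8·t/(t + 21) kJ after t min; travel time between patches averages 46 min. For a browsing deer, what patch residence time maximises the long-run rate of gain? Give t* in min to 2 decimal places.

31.08 min

Optimal t* satisfies g'(t*) = g(t*)/(T + t*).
g'(t) = 56.8·21/(t + 21)². Setting 56.8·21/(t+21)² = 56.8t/[(t+21)(46+t)] gives 21(46+t) = t(t+21), so t² = 21×46 = 966.
t* = √966 = 31.08 min.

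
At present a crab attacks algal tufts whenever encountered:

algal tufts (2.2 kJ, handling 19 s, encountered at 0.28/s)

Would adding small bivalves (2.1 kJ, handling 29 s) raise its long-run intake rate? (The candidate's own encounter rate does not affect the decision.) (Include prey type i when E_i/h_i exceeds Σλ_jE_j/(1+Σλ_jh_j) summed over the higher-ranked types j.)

No

On algal tufts alone, R = ΣλE/(1+Σλh) = 0.616/6.32 = 0.09747 kJ/s.
small bivalves: E/h = 2.1/29 = 0.07241 kJ/s.
0.07241 < 0.09747, so adding small bivalves would lower the average — exclude it.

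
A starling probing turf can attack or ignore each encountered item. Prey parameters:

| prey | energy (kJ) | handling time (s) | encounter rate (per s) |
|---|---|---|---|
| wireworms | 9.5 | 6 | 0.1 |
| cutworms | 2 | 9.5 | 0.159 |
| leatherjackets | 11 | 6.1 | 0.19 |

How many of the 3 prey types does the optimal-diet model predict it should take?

2

Profitabilities (E/h, kJ/s): leatherjackets 1.8, wireworms 1.58, cutworms 0.211. Add prey in this order while the next type's profitability exceeds the intake rate on those already taken.
Rate on top 1: 0.968. wireworms: 1.58 > 0.968 → include.
Rate on top 2: 1.102. cutworms: 0.211 < 1.102 → exclude; stop.
Optimal diet: leatherjackets, wireworms — 2 of 3 types.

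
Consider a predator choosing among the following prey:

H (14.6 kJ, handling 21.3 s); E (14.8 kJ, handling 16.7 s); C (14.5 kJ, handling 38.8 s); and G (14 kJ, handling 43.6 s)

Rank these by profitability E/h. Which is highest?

E

Profitability E/h (kJ/s): H = 14.6/21.3 = 0.685, E = 14.8/16.7 = 0.886, C = 14.5/38.8 = 0.374, G = 14/43.6 = 0.321.
Ranked: E > H > C > G.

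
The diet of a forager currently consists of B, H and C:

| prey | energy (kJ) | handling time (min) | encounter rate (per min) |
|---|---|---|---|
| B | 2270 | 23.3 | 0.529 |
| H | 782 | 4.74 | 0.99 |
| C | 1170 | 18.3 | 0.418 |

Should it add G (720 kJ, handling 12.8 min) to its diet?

Current rate: (0.529×2270 + 0.99×782 + 0.418×1170)/(1 + 0.529×23.3 + 0.99×4.74 + 0.418×18.3) = 96 kJ/min.
G: E/h = 720/12.8 = 56.25 kJ/min.
Since 56.25 < R, time spent handling G is better spent searching.

No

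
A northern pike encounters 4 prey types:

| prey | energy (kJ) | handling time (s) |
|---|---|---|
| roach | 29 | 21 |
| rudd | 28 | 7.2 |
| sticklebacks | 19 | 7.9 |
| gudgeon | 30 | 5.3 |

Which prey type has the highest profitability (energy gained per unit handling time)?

gudgeon

Profitability E/h (kJ/s): roach = 29/21 = 1.38, rudd = 28/7.2 = 3.89, sticklebacks = 19/7.9 = 2.41, gudgeon = 30/5.3 = 5.66.
Ranked: gudgeon > rudd > sticklebacks > roach.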